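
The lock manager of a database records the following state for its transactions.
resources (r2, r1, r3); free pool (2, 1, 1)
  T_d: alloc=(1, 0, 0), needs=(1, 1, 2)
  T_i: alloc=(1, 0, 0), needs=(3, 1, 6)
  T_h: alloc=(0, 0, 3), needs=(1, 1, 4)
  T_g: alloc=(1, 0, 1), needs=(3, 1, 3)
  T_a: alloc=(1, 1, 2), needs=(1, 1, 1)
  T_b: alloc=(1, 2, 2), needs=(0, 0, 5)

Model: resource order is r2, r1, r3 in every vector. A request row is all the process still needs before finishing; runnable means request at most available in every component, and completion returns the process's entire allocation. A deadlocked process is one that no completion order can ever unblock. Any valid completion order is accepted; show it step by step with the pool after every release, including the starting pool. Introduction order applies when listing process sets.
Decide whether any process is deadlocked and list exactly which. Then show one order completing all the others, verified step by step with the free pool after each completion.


Nothing here is deadlocked.
Key observation: beginning at T_a, releases accumulate fast enough that every process eventually fits.
One completion order for the rest: T_a, T_g, T_h, T_i, T_b, T_d. Verifying each step:
  pool = (2, 1, 1)
  T_a: need (1, 1, 1) fits (2, 1, 1); releases (1, 1, 2), pool now (3, 2, 3)
  T_g: need (3, 1, 3) fits (3, 2, 3); releases (1, 0, 1), pool now (4, 2, 4)
  T_h: need (1, 1, 4) fits (4, 2, 4); releases (0, 0, 3), pool now (4, 2, 7)
  T_i: need (3, 1, 6) fits (4, 2, 7); releases (1, 0, 0), pool now (5, 2, 7)
  T_b: need (0, 0, 5) fits (5, 2, 7); releases (1, 2, 2), pool now (6, 4, 9)
  T_d: need (1, 1, 2) fits (6, 4, 9); releases (1, 0, 0), pool now (7, 4, 9)


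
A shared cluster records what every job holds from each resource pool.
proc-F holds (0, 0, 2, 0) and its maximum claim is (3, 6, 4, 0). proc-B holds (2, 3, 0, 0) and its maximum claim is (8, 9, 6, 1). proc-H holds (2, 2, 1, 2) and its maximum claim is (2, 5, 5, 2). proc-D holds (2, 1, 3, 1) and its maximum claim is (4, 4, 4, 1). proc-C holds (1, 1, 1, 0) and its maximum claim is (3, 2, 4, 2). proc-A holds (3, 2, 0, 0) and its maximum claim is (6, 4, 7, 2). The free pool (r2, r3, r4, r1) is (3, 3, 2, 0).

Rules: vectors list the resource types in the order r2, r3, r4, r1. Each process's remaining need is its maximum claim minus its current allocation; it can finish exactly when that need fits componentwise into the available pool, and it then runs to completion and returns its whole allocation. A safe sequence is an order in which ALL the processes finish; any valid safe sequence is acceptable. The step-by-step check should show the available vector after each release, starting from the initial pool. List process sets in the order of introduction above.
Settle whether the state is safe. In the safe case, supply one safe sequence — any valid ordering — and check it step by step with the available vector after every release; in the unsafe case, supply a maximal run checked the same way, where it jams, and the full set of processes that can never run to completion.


SAFE, for example via the order proc-D, proc-H, proc-F, proc-C, proc-B, proc-A.
Key observation: proc-D marks the first exact bind of the order: its need (2, 3, 1, 0) fits the free (3, 3, 2, 0) with zero slack on a requested resource.
Walking it through:
  pool = (3, 3, 2, 0)
  proc-D needs (2, 3, 1, 0) <= (3, 3, 2, 0) -> finishes; pool += (2, 1, 3, 1) = (5, 4, 5, 1)
  proc-H needs (0, 3, 4, 0) <= (5, 4, 5, 1) -> finishes; pool += (2, 2, 1, 2) = (7, 6, 6, 3)
  proc-F needs (3, 6, 2, 0) <= (7, 6, 6, 3) -> finishes; pool += (0, 0, 2, 0) = (7, 6, 8, 3)
  proc-C needs (2, 1, 3, 2) <= (7, 6, 8, 3) -> finishes; pool += (1, 1, 1, 0) = (8, 7, 9, 3)
  proc-B needs (6, 6, 6, 1) <= (8, 7, 9, 3) -> finishes; pool += (2, 3, 0, 0) = (10, 10, 9, 3)
  proc-A needs (3, 2, 7, 2) <= (10, 10, 9, 3) -> finishes; pool += (3, 2, 0, 0) = (13, 12, 9, 3)


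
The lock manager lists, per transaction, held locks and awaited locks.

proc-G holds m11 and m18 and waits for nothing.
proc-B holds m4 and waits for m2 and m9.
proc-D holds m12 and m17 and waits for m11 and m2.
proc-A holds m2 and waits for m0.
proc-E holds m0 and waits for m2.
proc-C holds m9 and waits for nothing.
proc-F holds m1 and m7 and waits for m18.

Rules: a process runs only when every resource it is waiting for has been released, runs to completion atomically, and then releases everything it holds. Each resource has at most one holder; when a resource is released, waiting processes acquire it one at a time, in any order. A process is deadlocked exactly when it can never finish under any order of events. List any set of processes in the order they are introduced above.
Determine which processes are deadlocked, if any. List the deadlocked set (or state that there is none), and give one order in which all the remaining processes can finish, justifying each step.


The deadlocked set is proc-B, proc-D, proc-A and proc-E.
Key observation: nobody on the ring proc-A -> proc-E -> proc-A can start until another member finishes, which never happens; proc-B and proc-D wait into the deadlock from upstream.
A valid finishing order for the others: proc-C, proc-G, proc-F.
Step-by-step check:
  run proc-C (it waits on nothing); releases m9
  run proc-G (it waits on nothing); releases m11 and m18
  proc-F: everything it awaited (m18) is free; runs, freeing m1 and m7


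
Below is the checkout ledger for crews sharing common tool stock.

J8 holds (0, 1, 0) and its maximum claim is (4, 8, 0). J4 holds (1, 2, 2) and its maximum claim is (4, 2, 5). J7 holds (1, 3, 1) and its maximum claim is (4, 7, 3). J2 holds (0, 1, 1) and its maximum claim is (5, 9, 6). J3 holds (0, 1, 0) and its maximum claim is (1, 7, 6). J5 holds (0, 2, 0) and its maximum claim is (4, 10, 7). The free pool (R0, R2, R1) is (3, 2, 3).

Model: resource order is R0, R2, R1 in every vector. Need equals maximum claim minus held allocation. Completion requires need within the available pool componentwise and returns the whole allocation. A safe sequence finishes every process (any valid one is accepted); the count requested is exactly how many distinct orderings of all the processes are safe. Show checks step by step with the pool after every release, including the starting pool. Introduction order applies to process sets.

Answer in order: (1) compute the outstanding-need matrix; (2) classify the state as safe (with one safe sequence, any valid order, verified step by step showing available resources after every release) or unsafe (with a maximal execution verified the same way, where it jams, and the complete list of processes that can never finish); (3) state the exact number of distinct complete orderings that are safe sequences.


(1) Remaining need (order R0, R2, R1):
  J8: (4, 7, 0)
  J4: (3, 0, 3)
  J7: (3, 4, 2)
  J2: (5, 8, 5)
  J3: (1, 6, 6)
  J5: (4, 8, 7)
(2) The state is SAFE; one workable sequence: J4, J7, J3, J2, J5, J8.
Key observation: the order's first zero-slack moment is J4 ((3, 0, 3) needed, (3, 2, 3) free — a requested resource with nothing to spare).
Step-by-step check:
  pool = (3, 2, 3)
  run J4 (needs (3, 0, 3), free (3, 2, 3)); after release of (1, 2, 2) the pool is (4, 4, 5)
  run J7 (needs (3, 4, 2), free (4, 4, 5)); after release of (1, 3, 1) the pool is (5, 7, 6)
  run J3 (needs (1, 6, 6), free (5, 7, 6)); after release of (0, 1, 0) the pool is (5, 8, 6)
  run J2 (needs (5, 8, 5), free (5, 8, 6)); after release of (0, 1, 1) the pool is (5, 9, 7)
  run J5 (needs (4, 8, 7), free (5, 9, 7)); after release of (0, 2, 0) the pool is (5, 11, 7)
  run J8 (needs (4, 7, 0), free (5, 11, 7)); after release of (0, 1, 0) the pool is (5, 12, 7)
(3) Precisely 6 of the possible complete orderings are safe sequences.


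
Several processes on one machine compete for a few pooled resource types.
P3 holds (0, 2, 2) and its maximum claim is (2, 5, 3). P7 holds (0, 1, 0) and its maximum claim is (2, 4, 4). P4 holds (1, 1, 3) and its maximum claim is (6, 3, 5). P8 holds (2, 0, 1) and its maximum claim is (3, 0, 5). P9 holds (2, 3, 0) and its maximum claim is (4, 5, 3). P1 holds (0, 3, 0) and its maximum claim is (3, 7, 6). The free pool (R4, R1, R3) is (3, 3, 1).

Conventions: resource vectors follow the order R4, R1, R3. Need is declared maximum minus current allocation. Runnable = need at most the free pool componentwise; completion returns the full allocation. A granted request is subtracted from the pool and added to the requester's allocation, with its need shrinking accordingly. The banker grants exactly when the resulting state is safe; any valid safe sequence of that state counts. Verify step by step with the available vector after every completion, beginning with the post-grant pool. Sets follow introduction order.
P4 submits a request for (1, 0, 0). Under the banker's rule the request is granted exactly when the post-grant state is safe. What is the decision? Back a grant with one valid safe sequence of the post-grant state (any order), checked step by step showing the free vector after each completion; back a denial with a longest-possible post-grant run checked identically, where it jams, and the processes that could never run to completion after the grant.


GRANT. The post-grant state is safe; one safe sequence: P3, P9, P4, P8, P1, P7.
Key observation: granting shrinks the pool to (2, 3, 1), yet P3 still fits and the chain goes through.
Verifying the post-grant state step by step:
  pool = (2, 3, 1)
  P3 needs (2, 3, 1) <= (2, 3, 1) -> finishes; pool += (0, 2, 2) = (2, 5, 3)
  P9 needs (2, 2, 3) <= (2, 5, 3) -> finishes; pool += (2, 3, 0) = (4, 8, 3)
  P4 needs (4, 2, 2) <= (4, 8, 3) -> finishes; pool += (2, 1, 3) = (6, 9, 6)
  P8 needs (1, 0, 4) <= (6, 9, 6) -> finishes; pool += (2, 0, 1) = (8, 9, 7)
  P1 needs (3, 4, 6) <= (8, 9, 7) -> finishes; pool += (0, 3, 0) = (8, 12, 7)
  P7 needs (2, 3, 4) <= (8, 12, 7) -> finishes; pool += (0, 1, 0) = (8, 13, 7)


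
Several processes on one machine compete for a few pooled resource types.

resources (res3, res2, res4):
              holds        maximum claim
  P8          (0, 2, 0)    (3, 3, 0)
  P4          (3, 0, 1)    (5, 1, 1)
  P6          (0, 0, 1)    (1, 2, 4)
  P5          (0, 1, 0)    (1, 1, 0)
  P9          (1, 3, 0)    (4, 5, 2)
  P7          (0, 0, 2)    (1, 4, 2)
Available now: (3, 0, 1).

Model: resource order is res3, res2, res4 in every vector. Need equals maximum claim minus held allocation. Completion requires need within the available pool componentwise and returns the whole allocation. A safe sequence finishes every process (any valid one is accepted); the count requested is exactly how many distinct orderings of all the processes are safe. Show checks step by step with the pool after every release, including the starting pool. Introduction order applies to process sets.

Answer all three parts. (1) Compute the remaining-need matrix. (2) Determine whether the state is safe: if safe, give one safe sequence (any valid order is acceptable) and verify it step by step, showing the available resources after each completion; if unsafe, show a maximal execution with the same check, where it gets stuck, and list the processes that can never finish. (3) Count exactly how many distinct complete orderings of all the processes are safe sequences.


(1) Need matrix, components ordered res3, res2, res4:
  P8: (3, 1, 0)
  P4: (2, 1, 0)
  P6: (1, 2, 3)
  P5: (1, 0, 0)
  P9: (3, 2, 2)
  P7: (1, 4, 0)
(2) SAFE. One safe sequence: P5, P4, P8, P9, P7, P6.
Key observation: P4 is the earliest step where a requested resource binds exactly: need (2, 1, 0), pool (3, 1, 1) at its turn.
Step-by-step check:
  pool = (3, 0, 1)
  P5 needs (1, 0, 0) <= (3, 0, 1) -> finishes; pool += (0, 1, 0) = (3, 1, 1)
  P4 needs (2, 1, 0) <= (3, 1, 1) -> finishes; pool += (3, 0, 1) = (6, 1, 2)
  P8 needs (3, 1, 0) <= (6, 1, 2) -> finishes; pool += (0, 2, 0) = (6, 3, 2)
  P9 needs (3, 2, 2) <= (6, 3, 2) -> finishes; pool += (1, 3, 0) = (7, 6, 2)
  P7 needs (1, 4, 0) <= (7, 6, 2) -> finishes; pool += (0, 0, 2) = (7, 6, 4)
  P6 needs (1, 2, 3) <= (7, 6, 4) -> finishes; pool += (0, 0, 1) = (7, 6, 5)
(3) Precisely 2 of the possible complete orderings are safe sequences.


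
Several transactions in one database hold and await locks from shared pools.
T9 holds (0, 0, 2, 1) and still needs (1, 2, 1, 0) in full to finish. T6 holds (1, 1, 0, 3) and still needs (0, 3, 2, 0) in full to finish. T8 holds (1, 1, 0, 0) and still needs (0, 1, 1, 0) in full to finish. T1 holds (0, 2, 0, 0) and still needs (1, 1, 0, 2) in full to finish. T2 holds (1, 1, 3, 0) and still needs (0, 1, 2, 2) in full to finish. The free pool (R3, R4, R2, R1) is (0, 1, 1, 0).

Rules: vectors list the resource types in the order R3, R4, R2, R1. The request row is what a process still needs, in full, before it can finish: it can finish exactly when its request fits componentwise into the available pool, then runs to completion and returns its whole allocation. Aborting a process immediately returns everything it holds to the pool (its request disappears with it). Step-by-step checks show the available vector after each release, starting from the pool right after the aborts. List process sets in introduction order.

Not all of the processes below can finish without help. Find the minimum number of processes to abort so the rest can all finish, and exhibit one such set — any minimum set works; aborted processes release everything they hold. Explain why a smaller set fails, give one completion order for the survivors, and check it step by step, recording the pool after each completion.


The answer: abort T2.
Key observation: the returned (1, 1, 3, 0) from T2 is what brings T6 — unrunnable before, under any order — into play at step 2.
No smaller set exists: with zero aborts the deadlock remains.
The survivors complete as T8, T6, T9, T1. Check, step by step (starting from the post-abort pool):
  pool = (1, 2, 4, 0)
  run T8 (needs (0, 1, 1, 0), free (1, 2, 4, 0)); after release of (1, 1, 0, 0) the pool is (2, 3, 4, 0)
  run T6 (needs (0, 3, 2, 0), free (2, 3, 4, 0)); after release of (1, 1, 0, 3) the pool is (3, 4, 4, 3)
  run T9 (needs (1, 2, 1, 0), free (3, 4, 4, 3)); after release of (0, 0, 2, 1) the pool is (3, 4, 6, 4)
  run T1 (needs (1, 1, 0, 2), free (3, 4, 6, 4)); after release of (0, 2, 0, 0) the pool is (3, 6, 6, 4)


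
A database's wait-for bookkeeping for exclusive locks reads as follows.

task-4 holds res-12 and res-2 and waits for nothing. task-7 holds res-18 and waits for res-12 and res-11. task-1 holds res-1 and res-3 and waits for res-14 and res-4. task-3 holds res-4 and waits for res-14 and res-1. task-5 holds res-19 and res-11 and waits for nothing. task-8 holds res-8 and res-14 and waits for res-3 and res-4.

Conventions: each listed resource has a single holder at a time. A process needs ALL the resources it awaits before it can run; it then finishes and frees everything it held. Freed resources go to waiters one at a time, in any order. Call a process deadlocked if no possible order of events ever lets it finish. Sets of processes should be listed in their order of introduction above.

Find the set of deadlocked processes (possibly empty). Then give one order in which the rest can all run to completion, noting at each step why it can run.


The deadlocked set is task-1, task-3 and task-8.
Key observation: nobody on the ring task-1 -> task-3 -> task-1 can start until another member finishes, which never happens; task-8 is caught in further circular waits.
The rest can finish in the order task-5, task-4, task-7.
Verifying each step:
  task-5: no waits; runs immediately, freeing res-19 and res-11
  task-4: no waits; runs immediately, freeing res-12 and res-2
  task-7 waits on res-12 and res-11 — all released -> runs and releases res-18


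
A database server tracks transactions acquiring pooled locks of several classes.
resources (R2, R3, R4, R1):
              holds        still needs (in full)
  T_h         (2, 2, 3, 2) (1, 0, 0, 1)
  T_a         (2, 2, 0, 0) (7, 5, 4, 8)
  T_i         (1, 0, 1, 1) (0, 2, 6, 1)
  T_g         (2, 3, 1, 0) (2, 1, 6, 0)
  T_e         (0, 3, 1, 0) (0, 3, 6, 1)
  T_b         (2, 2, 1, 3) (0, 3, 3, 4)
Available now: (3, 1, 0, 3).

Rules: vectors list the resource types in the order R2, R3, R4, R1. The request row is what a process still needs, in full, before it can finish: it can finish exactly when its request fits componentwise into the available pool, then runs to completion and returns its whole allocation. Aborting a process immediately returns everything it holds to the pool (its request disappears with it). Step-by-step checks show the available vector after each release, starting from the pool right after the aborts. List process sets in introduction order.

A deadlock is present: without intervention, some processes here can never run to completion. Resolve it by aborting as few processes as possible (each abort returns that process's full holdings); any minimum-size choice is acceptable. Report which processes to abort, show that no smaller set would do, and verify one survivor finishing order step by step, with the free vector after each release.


Abort T_g and T_e.
Key observation: T_i could never have finished before the abort; with (2, 6, 2, 0) returned by T_g and T_e, it fits at step 4.
No one abort is enough; case by case: T_h alone leaves T_i blocked (short on R4); T_a alone leaves T_i blocked (short on R4); T_i alone leaves T_g blocked (short on R4); T_g alone leaves T_i blocked (short on R4); T_e alone leaves T_i blocked (short on R4); T_b alone leaves T_i blocked (short on R4).
One survivor order: T_h, T_b, T_a, T_i. Step-by-step check (post-abort pool first):
  pool = (5, 7, 2, 3)
  T_h needs (1, 0, 0, 1) <= (5, 7, 2, 3) -> finishes; pool += (2, 2, 3, 2) = (7, 9, 5, 5)
  T_b needs (0, 3, 3, 4) <= (7, 9, 5, 5) -> finishes; pool += (2, 2, 1, 3) = (9, 11, 6, 8)
  T_a needs (7, 5, 4, 8) <= (9, 11, 6, 8) -> finishes; pool += (2, 2, 0, 0) = (11, 13, 6, 8)
  T_i needs (0, 2, 6, 1) <= (11, 13, 6, 8) -> finishes; pool += (1, 0, 1, 1) = (12, 13, 7, 9)


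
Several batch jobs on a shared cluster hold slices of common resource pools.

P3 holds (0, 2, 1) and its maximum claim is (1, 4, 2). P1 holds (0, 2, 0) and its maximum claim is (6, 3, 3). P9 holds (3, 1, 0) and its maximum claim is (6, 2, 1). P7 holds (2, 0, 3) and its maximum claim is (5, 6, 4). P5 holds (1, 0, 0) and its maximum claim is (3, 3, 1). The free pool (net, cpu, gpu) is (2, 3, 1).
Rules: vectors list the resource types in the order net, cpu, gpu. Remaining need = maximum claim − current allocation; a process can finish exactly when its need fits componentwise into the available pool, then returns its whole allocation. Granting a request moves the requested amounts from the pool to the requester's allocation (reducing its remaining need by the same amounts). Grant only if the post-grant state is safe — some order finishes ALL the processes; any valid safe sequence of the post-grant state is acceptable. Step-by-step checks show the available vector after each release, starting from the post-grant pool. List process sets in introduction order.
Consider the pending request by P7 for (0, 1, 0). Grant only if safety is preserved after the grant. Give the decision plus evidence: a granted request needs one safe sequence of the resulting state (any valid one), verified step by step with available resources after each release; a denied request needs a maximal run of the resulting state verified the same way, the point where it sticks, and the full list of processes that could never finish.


GRANT: granting preserves safety; a valid post-grant sequence is P3, P5, P9, P7, P1.
Key observation: even at the reduced pool (2, 2, 1), P3 fits immediately, so safety survives the grant.
Check on the post-grant state, step by step:
  pool = (2, 2, 1)
  P3: need (1, 2, 1) fits (2, 2, 1); releases (0, 2, 1), pool now (2, 4, 2)
  P5: need (2, 3, 1) fits (2, 4, 2); releases (1, 0, 0), pool now (3, 4, 2)
  P9: need (3, 1, 1) fits (3, 4, 2); releases (3, 1, 0), pool now (6, 5, 2)
  P7: need (3, 5, 1) fits (6, 5, 2); releases (2, 1, 3), pool now (8, 6, 5)
  P1: need (6, 1, 3) fits (8, 6, 5); releases (0, 2, 0), pool now (8, 8, 5)


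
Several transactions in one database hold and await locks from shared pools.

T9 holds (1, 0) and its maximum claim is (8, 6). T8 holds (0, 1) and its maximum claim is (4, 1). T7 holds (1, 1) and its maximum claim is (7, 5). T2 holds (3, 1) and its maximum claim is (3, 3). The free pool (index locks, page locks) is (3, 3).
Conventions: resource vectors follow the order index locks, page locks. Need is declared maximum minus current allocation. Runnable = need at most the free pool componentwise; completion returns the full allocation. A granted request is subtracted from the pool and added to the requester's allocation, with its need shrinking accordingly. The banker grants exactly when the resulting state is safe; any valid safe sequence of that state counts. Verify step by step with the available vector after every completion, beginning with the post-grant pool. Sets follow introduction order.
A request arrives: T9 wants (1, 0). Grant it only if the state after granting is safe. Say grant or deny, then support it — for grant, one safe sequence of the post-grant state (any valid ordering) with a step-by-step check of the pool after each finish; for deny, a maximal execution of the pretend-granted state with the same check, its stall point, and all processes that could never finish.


DENY. Granting would leave the state unsafe.
Key observation: even finishing T2, T8 leaves just (5, 5) free — too little index locks for any of the remaining processes.
On the post-grant state, T2, T8 is a maximal run — nothing extends it. Check, step by step:
  pool = (2, 3)
  T2: need (0, 2) fits (2, 3); releases (3, 1), pool now (5, 4)
  T8: need (4, 0) fits (5, 4); releases (0, 1), pool now (5, 5)
  T9 still needs (6, 6) but only (5, 5) is free — short on index locks and page locks
  T7 still needs (6, 4) but only (5, 5) is free — short on index locks
Post-grant, the permanently blocked set is T9 and T7.


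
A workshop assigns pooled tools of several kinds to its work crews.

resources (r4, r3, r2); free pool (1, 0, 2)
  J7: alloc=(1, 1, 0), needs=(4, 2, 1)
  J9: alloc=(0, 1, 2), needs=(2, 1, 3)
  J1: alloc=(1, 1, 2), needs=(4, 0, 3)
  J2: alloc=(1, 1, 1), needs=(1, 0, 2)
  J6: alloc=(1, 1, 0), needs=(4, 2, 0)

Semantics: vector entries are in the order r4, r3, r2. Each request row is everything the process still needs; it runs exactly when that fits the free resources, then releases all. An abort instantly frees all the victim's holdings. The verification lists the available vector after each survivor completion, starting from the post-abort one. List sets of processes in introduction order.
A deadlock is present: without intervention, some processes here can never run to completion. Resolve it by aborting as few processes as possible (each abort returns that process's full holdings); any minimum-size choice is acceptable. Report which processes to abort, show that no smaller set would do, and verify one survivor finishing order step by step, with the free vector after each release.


Abort J1 and J6.
Key observation: no ordering could ever have run J7 before the abort of J1 and J6; with (2, 2, 2) back in the pool it fits at step 3.
No one abort is enough; case by case: J7 alone leaves J1 blocked (short on r4); J9 alone leaves J7 blocked (short on r4); J1 alone leaves J7 blocked (short on r4); J2 alone leaves J7 blocked (short on r4); J6 alone leaves J7 blocked (short on r4).
One survivor order: J2, J9, J7. Verifying each step (post-abort pool first):
  pool = (3, 2, 4)
  J2 needs (1, 0, 2) <= (3, 2, 4) -> finishes; pool += (1, 1, 1) = (4, 3, 5)
  J9 needs (2, 1, 3) <= (4, 3, 5) -> finishes; pool += (0, 1, 2) = (4, 4, 7)
  J7 needs (4, 2, 1) <= (4, 4, 7) -> finishes; pool += (1, 1, 0) = (5, 5, 7)


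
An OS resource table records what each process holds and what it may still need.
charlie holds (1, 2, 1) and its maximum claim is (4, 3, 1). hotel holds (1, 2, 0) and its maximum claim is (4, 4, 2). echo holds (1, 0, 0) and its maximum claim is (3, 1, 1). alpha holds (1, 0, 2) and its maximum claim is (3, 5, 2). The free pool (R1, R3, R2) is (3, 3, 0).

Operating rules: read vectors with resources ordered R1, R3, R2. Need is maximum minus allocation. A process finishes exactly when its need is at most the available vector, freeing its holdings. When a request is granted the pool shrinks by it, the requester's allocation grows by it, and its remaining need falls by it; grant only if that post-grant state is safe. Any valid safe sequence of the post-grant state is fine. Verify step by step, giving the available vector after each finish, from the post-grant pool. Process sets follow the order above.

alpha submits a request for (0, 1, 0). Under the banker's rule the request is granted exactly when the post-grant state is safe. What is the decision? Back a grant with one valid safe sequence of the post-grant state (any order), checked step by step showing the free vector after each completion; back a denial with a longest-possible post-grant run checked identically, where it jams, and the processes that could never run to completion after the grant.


GRANT — the state after the grant stays safe, e.g. via charlie, alpha, hotel, echo.
Key observation: even at the reduced pool (3, 2, 0), charlie fits immediately, so safety survives the grant.
Step-by-step check of the post-grant state:
  pool = (3, 2, 0)
  charlie: need (3, 1, 0) fits (3, 2, 0); releases (1, 2, 1), pool now (4, 4, 1)
  alpha: need (2, 4, 0) fits (4, 4, 1); releases (1, 1, 2), pool now (5, 5, 3)
  hotel: need (3, 2, 2) fits (5, 5, 3); releases (1, 2, 0), pool now (6, 7, 3)
  echo: need (2, 1, 1) fits (6, 7, 3); releases (1, 0, 0), pool now (7, 7, 3)


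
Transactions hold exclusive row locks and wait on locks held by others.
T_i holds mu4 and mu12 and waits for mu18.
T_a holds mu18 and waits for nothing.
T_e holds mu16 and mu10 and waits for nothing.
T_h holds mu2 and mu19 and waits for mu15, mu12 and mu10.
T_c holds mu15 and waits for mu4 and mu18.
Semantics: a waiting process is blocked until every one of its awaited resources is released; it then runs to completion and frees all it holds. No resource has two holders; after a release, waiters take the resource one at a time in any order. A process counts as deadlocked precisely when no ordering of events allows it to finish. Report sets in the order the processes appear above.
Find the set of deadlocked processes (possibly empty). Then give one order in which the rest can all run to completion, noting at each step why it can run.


Nothing here is deadlocked.
Key observation: the waits form no ring: some process can always run, and its releases unblock the others one by one.
The rest can finish in the order T_a, T_i, T_e, T_c, T_h.
Walking it through:
  T_a waits on nothing -> runs at once and releases mu18
  T_i: everything it awaited (mu18) is free; runs, freeing mu4 and mu12
  T_e waits on nothing -> runs at once and releases mu16 and mu10
  T_c: everything it awaited (mu4 and mu18) is free; runs, freeing mu15
  T_h: everything it awaited (mu15, mu12 and mu10) is free; runs, freeing mu2 and mu19


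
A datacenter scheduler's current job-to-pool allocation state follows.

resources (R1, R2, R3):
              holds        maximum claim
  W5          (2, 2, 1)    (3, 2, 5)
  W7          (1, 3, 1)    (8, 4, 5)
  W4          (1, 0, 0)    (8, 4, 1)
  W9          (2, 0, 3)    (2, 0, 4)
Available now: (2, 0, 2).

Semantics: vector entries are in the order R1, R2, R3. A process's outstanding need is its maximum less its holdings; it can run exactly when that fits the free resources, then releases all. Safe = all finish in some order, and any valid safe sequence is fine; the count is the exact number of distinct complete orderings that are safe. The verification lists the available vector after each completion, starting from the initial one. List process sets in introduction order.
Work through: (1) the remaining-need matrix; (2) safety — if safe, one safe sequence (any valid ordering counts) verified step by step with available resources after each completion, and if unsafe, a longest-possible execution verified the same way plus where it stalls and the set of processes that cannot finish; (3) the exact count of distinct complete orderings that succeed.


(1) Need matrix, components ordered R1, R2, R3:
  W5: (1, 0, 4)
  W7: (7, 1, 4)
  W4: (7, 4, 1)
  W9: (0, 0, 1)
(2) UNSAFE — no complete ordering exists.
Key observation: R1 is the bottleneck — with W9, W5 done the pool holds (6, 2, 6), short of every remaining need.
Going as far as possible: W9, W5; after that, nothing fits. Step-by-step check:
  pool = (2, 0, 2)
  W9: need (0, 0, 1) fits (2, 0, 2); releases (2, 0, 3), pool now (4, 0, 5)
  W5: need (1, 0, 4) fits (4, 0, 5); releases (2, 2, 1), pool now (6, 2, 6)
  W7 still needs (7, 1, 4) but only (6, 2, 6) is free — short on R1
  W4 still needs (7, 4, 1) but only (6, 2, 6) is free — short on R1 and R2
Never able to finish: W7 and W4.
(3) The exact count: 0 of the possible complete orderings are safe sequences.


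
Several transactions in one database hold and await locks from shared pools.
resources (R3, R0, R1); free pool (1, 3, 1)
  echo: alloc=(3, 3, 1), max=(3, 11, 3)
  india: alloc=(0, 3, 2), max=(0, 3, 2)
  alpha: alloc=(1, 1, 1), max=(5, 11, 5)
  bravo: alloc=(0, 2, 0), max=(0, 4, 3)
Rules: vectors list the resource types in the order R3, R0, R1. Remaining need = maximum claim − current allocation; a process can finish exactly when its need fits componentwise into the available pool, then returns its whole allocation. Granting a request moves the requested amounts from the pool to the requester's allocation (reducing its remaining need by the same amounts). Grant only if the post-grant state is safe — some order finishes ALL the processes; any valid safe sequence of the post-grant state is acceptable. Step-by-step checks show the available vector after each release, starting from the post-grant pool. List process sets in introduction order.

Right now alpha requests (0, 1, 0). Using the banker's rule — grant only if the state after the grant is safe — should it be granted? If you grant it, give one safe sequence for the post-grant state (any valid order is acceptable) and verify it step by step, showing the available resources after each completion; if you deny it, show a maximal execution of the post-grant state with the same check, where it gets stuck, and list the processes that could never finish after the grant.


DENY. Granting would leave the state unsafe.
Key observation: the pool after india, bravo is (1, 7, 3); every surviving request exceeds it in R0, so progress ends there.
After a pretend grant, a maximal execution: india, bravo — then nothing else fits. Walking it through:
  pool = (1, 2, 1)
  india: need (0, 0, 0) fits (1, 2, 1); releases (0, 3, 2), pool now (1, 5, 3)
  bravo: need (0, 2, 3) fits (1, 5, 3); releases (0, 2, 0), pool now (1, 7, 3)
  blocked: echo wants (0, 8, 2), pool (1, 7, 3) — not enough R0
  blocked: alpha wants (4, 9, 4), pool (1, 7, 3) — not enough R3, R0 and R1
Processes that could never finish after the grant: echo and alpha.


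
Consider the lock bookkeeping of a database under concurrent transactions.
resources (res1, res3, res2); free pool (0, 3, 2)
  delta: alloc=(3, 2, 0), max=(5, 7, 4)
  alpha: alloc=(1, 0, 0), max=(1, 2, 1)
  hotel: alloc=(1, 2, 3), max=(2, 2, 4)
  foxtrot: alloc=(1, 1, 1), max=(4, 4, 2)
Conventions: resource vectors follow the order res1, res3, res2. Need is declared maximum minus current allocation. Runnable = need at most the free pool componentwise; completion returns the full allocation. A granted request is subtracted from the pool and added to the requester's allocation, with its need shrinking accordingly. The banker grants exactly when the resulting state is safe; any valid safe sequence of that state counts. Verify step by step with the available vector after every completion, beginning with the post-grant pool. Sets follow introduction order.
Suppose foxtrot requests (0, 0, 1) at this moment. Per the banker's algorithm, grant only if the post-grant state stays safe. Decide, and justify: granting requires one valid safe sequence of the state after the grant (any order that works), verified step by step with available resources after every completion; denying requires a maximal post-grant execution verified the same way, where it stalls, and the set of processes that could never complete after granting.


GRANT: granting preserves safety; a valid post-grant sequence is alpha, hotel, delta, foxtrot.
Key observation: granting shrinks the pool to (0, 3, 1), yet alpha still fits and the chain goes through.
Check on the post-grant state, step by step:
  pool = (0, 3, 1)
  alpha needs (0, 2, 1) <= (0, 3, 1) -> finishes; pool += (1, 0, 0) = (1, 3, 1)
  hotel needs (1, 0, 1) <= (1, 3, 1) -> finishes; pool += (1, 2, 3) = (2, 5, 4)
  delta needs (2, 5, 4) <= (2, 5, 4) -> finishes; pool += (3, 2, 0) = (5, 7, 4)
  foxtrot needs (3, 3, 0) <= (5, 7, 4) -> finishes; pool += (1, 1, 2) = (6, 8, 6)


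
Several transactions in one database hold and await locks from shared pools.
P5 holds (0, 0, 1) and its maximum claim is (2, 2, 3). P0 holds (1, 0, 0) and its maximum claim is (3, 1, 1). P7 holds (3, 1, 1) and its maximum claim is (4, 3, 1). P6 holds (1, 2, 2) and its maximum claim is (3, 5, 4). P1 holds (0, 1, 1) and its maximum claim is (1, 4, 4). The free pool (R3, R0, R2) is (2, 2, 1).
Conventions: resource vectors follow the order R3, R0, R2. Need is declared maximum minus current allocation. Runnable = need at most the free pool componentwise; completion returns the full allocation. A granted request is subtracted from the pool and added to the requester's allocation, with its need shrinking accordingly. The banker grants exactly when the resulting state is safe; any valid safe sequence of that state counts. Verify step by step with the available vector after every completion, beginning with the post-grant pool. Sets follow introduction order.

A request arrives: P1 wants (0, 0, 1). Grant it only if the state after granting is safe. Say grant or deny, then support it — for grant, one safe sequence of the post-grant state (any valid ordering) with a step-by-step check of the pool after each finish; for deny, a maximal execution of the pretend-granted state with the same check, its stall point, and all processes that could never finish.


DENY. Granting would leave the state unsafe.
Key observation: once P7, P0 finish, the pool peaks at (6, 3, 1) — and every remaining process still needs more R2 than that.
On the post-grant state, P7, P0 is a maximal run — nothing extends it. Verifying each step:
  pool = (2, 2, 0)
  run P7 (needs (1, 2, 0), free (2, 2, 0)); after release of (3, 1, 1) the pool is (5, 3, 1)
  run P0 (needs (2, 1, 1), free (5, 3, 1)); after release of (1, 0, 0) the pool is (6, 3, 1)
  P5 cannot run: need (2, 2, 2) vs free (6, 3, 1) (insufficient R2)
  P6 cannot run: need (2, 3, 2) vs free (6, 3, 1) (insufficient R2)
  P1 cannot run: need (1, 3, 2) vs free (6, 3, 1) (insufficient R2)
Post-grant, the permanently blocked set is P5, P6 and P1.


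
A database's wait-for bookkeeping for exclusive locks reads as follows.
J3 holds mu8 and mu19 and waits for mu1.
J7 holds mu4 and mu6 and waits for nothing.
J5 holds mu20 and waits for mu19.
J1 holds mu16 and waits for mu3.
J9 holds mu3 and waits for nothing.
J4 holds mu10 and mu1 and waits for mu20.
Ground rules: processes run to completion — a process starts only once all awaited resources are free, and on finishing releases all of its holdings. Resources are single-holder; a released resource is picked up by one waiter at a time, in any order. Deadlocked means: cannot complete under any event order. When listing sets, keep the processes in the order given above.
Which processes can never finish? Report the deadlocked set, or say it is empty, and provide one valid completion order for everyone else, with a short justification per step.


The deadlocked set is J3, J5 and J4.
Key observation: the knot is the closed ring of waits J3 -> J4 -> J5 -> J3; no other process is dragged down with it.
One completion order for the rest: J9, J7, J1.
Walking it through:
  run J9 (it waits on nothing); releases mu3
  run J7 (it waits on nothing); releases mu4 and mu6
  run J1 (all its waits — mu3 — are resolved); releases mu16


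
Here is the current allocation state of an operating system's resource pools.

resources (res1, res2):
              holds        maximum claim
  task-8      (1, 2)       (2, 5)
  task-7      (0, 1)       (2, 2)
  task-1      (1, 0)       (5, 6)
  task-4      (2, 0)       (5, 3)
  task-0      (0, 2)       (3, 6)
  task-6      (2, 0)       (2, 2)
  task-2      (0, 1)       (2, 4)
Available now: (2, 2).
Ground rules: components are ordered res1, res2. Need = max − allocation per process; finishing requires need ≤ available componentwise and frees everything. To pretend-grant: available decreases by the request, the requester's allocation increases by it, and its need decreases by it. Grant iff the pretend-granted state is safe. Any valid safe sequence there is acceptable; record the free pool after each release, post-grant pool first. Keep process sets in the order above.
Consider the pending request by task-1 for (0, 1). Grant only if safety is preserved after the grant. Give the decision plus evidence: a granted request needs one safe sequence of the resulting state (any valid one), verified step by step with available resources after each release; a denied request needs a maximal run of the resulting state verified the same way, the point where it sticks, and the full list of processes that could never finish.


DENY — the pretend-granted state is unsafe.
Key observation: even finishing task-7, task-6 leaves just (4, 2) free — too little res2 for any of the remaining processes.
After a pretend grant, a maximal execution: task-7, task-6 — then nothing else fits. Step-by-step check:
  pool = (2, 1)
  task-7 needs (2, 1) <= (2, 1) -> finishes; pool += (0, 1) = (2, 2)
  task-6 needs (0, 2) <= (2, 2) -> finishes; pool += (2, 0) = (4, 2)
  blocked: task-8 wants (1, 3), pool (4, 2) — not enough res2
  blocked: task-1 wants (4, 5), pool (4, 2) — not enough res2
  blocked: task-4 wants (3, 3), pool (4, 2) — not enough res2
  blocked: task-0 wants (3, 4), pool (4, 2) — not enough res2
  blocked: task-2 wants (2, 3), pool (4, 2) — not enough res2
Processes that could never finish after the grant: task-8, task-1, task-4, task-0 and task-2.


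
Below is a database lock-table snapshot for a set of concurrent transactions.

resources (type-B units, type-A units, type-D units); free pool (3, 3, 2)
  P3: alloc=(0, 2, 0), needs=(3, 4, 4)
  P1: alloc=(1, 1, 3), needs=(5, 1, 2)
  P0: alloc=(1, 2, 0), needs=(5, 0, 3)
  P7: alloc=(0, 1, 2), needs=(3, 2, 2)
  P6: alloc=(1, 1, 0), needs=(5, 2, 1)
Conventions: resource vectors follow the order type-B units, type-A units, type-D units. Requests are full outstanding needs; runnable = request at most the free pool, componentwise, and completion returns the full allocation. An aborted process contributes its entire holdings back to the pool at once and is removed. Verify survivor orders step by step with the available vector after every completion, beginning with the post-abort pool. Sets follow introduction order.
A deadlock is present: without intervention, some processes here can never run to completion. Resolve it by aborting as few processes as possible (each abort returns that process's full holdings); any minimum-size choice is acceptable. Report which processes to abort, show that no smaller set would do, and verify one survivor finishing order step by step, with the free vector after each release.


Abort P1 and P6.
Key observation: P0 could never have finished before the abort; with (2, 2, 3) returned by P1 and P6, it fits at step 2.
No one abort is enough; case by case: P3 alone leaves P1 blocked (short on type-B units); P1 alone leaves P0 blocked (short on type-B units); P0 alone leaves P1 blocked (short on type-B units); P7 alone leaves P1 blocked (short on type-B units); P6 alone leaves P1 blocked (short on type-B units).
The survivors complete as P3, P0, P7. Verifying each step (starting from the post-abort pool):
  pool = (5, 5, 5)
  P3 needs (3, 4, 4) <= (5, 5, 5) -> finishes; pool += (0, 2, 0) = (5, 7, 5)
  P0 needs (5, 0, 3) <= (5, 7, 5) -> finishes; pool += (1, 2, 0) = (6, 9, 5)
  P7 needs (3, 2, 2) <= (6, 9, 5) -> finishes; pool += (0, 1, 2) = (6, 10, 7)
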